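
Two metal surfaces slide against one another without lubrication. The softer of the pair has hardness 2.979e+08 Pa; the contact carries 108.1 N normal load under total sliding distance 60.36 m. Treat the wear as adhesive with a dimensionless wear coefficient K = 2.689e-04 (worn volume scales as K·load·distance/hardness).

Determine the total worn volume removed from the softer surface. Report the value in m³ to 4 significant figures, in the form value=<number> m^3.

value=5.890e-09 m^3

Intermediate values are displayed rounded, and every step holds full precision, and one final rounding to four significant figures.
Restated in SI base units: W = 108.1 N, H = 2.979e+08 Pa, K = 2.689e-04.
The Archard volume V = K·W·L/H = 2.689e-04 · 108.1 · 60.36 / 2.979e+08 = 5.890e-09 m³.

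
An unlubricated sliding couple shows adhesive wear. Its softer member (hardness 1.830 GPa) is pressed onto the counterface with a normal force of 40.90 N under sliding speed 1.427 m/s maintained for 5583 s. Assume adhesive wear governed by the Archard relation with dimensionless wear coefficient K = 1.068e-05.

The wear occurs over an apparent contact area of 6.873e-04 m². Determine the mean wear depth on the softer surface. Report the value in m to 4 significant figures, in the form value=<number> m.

The intermediates are shown rounded — the algebra holds full float precision. Rounded once at the end, at 4 significant figures.
Distance covered L = v·t = 1.427 m/s × 5583 s = 7967 m.
Hardness H = 1.830 GPa = 1.830e+09 Pa.
Restated in SI base units: W = 40.90 N, H = 1.830e+09 Pa, K = 1.068e-05.
Archard relation: V = K·W·L/H = 1.068e-05 · 40.90 · 7967 / 1.830e+09 = 1.902e-09 m³.
Average depth h = V/A = 1.902e-09 / 6.873e-04 = 2.767e-06 m.

value=2.767e-06 m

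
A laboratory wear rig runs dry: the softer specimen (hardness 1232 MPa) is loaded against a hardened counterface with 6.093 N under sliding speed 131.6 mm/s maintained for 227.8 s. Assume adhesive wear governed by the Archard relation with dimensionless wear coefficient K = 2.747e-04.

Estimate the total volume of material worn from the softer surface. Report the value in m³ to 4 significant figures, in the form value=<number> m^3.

value=4.073e-11 m^3

Each operation runs at exact precision. Intermediates are displayed rounded. Rounded just once, at four significant digits.
Sliding speed v = 131.6 mm/s = 0.1316 m/s. Total distance L = v·t = 0.1316 m/s × 227.8 s = 29.98 m.
Hardness H = 1232 MPa = 1.232e+09 Pa.
In SI base units, W = 6.093 N, H = 1.232e+09 Pa, K = 2.747e-04.
Archard volume V = K·W·L/H = 2.747e-04 · 6.093 · 29.98 / 1.232e+09 = 4.073e-11 m³.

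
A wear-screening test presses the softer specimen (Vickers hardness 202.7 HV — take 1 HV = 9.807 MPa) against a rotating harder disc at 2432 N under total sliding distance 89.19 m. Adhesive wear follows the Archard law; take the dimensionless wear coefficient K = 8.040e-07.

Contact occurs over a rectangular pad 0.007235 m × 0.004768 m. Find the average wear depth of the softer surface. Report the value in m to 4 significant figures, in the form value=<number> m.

value=2.543e-06 m

The intermediates appear rounded. Each operation keeps exact precision; rounded just once to 4 significant digits.
Hardness H = 202.7 HV × 9.807 MPa/HV = 1988 MPa = 1.988e+09 Pa.
Contact area A = 0.007235 m × 0.004768 m = 3.450e-05 m².
In SI base units, W = 2432 N, H = 1.988e+09 Pa, K = 8.040e-07.
By Archard's law, V = K·W·L/H = 8.040e-07 · 2432 · 89.19 / 1.988e+09 = 8.773e-11 m³.
Mean depth h = V/A = 8.773e-11 / 3.450e-05 = 2.543e-06 m.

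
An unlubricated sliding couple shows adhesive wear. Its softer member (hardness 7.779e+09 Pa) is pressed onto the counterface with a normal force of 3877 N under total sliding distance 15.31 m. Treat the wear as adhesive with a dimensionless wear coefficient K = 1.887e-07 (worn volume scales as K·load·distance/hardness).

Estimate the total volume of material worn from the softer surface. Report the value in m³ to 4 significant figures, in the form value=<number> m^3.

value=1.440e-12 m^3

The intermediates are shown rounded. The algebra holds full precision; one final rounding, at four significant digits.
SI base units throughout: W = 3877 N, H = 7.779e+09 Pa, K = 1.887e-07.
Wear volume V = K·W·L/H = 1.887e-07 · 3877 · 15.31 / 7.779e+09 = 1.440e-12 m³.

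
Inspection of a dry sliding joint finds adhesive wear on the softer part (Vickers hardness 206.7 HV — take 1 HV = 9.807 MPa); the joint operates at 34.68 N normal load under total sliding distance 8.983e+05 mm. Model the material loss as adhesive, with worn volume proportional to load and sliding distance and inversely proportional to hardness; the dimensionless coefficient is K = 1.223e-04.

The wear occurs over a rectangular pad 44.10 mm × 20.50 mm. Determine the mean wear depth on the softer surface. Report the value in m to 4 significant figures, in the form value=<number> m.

value=2.079e-06 m

Quoted intermediates are rounded. All arithmetic holds full precision — rounded once at the end, at 4 significant figures.
Convert: Distance covered L = 8.983e+05 mm = 898.3 m.
Convert: Hardness H = 206.7 HV × 9.807 MPa/HV = 2027 MPa = 2.027e+09 Pa.
Convert: Pad sides 44.10 mm × 20.50 mm = 0.04410 m × 0.02050 m. Contact area A = 0.04410 m × 0.02050 m = 9.040e-04 m².
Restated in SI base units: W = 34.68 N, H = 2.027e+09 Pa, K = 1.223e-04.
Archard volume V = K·W·L/H = 1.223e-04 · 34.68 · 898.3 / 2.027e+09 = 1.880e-09 m³.
Mean depth h = V/A = 1.880e-09 / 9.040e-04 = 2.079e-06 m.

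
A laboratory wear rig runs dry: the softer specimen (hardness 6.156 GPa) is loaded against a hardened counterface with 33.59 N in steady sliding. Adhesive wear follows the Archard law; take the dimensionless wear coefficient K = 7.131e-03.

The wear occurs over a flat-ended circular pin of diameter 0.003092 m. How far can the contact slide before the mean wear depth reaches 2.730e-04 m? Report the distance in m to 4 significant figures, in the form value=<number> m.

value=52.68 m

Every step keeps full float precision. The intermediates are printed rounded; one final rounding: 4 significant digits.
Convert: Hardness H = 6.156 GPa = 6.156e+09 Pa.
Convert: Contact area A = π·d²/4 = π·(0.003092 m)²/4 = 7.509e-06 m².
Working in SI base units: W = 33.59 N, H = 6.156e+09 Pa, K = 7.131e-03.
Permissible volume V_lim = h_lim·A = 2.730e-04 · 7.509e-06 = 2.050e-09 m³.
So the life L = V_lim·H/(K·W) = 2.050e-09 · 6.156e+09 / (7.131e-03 · 33.59) = 52.68 m.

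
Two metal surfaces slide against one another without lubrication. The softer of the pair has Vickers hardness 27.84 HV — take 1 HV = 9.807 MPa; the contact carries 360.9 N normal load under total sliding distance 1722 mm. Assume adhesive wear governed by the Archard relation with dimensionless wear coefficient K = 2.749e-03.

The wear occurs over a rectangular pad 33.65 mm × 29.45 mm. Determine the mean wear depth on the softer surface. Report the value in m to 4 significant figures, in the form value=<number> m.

The computation carries exact precision; quoted intermediates are rounded — rounded once at the end: four significant digits.
Distance covered L = 1722 mm = 1.722 m.
Hardness H = 27.84 HV × 9.807 MPa/HV = 273.0 MPa = 2.730e+08 Pa.
Pad sides 33.65 mm × 29.45 mm = 0.03365 m × 0.02945 m. Contact area A = 0.03365 m × 0.02945 m = 9.910e-04 m².
Expressed in SI base units: W = 360.9 N, H = 2.730e+08 Pa, K = 2.749e-03.
Archard relation: V = K·W·L/H = 2.749e-03 · 360.9 · 1.722 / 2.730e+08 = 6.257e-09 m³.
Depth h = V/A = 6.257e-09 / 9.910e-04 = 6.314e-06 m.

value=6.314e-06 m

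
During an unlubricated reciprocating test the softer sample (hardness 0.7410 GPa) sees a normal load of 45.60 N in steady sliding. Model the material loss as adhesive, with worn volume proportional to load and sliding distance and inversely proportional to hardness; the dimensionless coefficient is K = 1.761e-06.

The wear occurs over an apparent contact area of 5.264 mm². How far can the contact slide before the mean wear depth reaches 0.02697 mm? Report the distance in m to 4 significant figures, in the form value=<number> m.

value=1310 m

The computation keeps full float precision, and intermediates appear rounded. Rounded once at the end, at 4 significant figures.
Convert: Hardness H = 0.7410 GPa = 7.410e+08 Pa.
Convert: Contact area A = 5.264 mm² = 5.264e-06 m².
Convert: Depth limit h_lim = 0.02697 mm = 2.697e-05 m.
Expressed in SI base units: W = 45.60 N, H = 7.410e+08 Pa, K = 1.761e-06.
Allowed volume V_lim = h_lim·A = 2.697e-05 · 5.264e-06 = 1.420e-10 m³.
Life L = V_lim·H/(K·W) = 1.420e-10 · 7.410e+08 / (1.761e-06 · 45.60) = 1310 m.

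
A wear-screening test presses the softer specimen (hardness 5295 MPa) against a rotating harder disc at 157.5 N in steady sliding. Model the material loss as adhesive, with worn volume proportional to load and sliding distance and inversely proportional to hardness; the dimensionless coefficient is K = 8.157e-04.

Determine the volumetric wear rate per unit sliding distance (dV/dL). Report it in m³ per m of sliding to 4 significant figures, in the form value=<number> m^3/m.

value=2.426e-11 m^3/m

Each operation carries full float precision, and the intermediates are printed rounded. Rounded just once, at 4 significant figures.
Hardness H = 5295 MPa = 5.295e+09 Pa.
Expressed in SI base units: W = 157.5 N, H = 5.295e+09 Pa, K = 8.157e-04.
Sliding wear rate dV/dL = K·W/H — distance-free: 8.157e-04 · 157.5 / 5.295e+09 = 2.426e-11 m³/m.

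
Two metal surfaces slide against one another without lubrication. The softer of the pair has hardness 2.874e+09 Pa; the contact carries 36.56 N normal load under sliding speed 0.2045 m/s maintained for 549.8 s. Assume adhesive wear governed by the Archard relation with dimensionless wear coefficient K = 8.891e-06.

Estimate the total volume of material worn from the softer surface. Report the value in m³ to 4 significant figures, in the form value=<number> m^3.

Intermediates are displayed rounded. All working math carries full float precision, and rounded just once: four significant figures.
The distance L = v·t = 0.2045 m/s × 549.8 s = 112.4 m.
Expressed in SI base units: W = 36.56 N, H = 2.874e+09 Pa, K = 8.891e-06.
Wear volume V = K·W·L/H = 8.891e-06 · 36.56 · 112.4 / 2.874e+09 = 1.272e-11 m³.

value=1.272e-11 m^3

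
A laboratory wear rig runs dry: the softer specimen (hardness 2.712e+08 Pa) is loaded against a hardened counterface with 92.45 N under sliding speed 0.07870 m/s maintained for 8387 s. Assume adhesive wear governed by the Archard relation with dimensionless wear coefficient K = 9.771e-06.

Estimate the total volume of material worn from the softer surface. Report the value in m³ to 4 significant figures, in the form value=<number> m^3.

Every step carries exact precision, and intermediates are displayed rounded, and one final rounding: 4 significant digits.
Convert: The distance L = v·t = 0.07870 m/s × 8387 s = 660.1 m.
As SI base values: W = 92.45 N, H = 2.712e+08 Pa, K = 9.771e-06.
The Archard volume V = K·W·L/H = 9.771e-06 · 92.45 · 660.1 / 2.712e+08 = 2.199e-09 m³.

value=2.199e-09 m^3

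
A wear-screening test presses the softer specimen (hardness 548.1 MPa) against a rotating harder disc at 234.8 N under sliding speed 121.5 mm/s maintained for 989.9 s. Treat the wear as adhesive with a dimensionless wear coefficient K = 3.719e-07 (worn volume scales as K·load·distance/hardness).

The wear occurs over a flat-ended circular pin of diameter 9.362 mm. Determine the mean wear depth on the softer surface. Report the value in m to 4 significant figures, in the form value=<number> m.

value=2.784e-07 m

Quoted intermediates are rounded. Each operation runs at full precision; a single final rounding to four significant figures.
Sliding speed v = 121.5 mm/s = 0.1215 m/s. Path length L = v·t = 0.1215 m/s × 989.9 s = 120.3 m.
Hardness H = 548.1 MPa = 5.481e+08 Pa.
Pin diameter d = 9.362 mm = 0.009362 m. Contact area A = π·d²/4 = π·(0.009362 m)²/4 = 6.884e-05 m².
SI base units throughout: W = 234.8 N, H = 5.481e+08 Pa, K = 3.719e-07.
By Archard's law, V = K·W·L/H = 3.719e-07 · 234.8 · 120.3 / 5.481e+08 = 1.916e-11 m³.
Mean wear depth h = V/A = 1.916e-11 / 6.884e-05 = 2.784e-07 m.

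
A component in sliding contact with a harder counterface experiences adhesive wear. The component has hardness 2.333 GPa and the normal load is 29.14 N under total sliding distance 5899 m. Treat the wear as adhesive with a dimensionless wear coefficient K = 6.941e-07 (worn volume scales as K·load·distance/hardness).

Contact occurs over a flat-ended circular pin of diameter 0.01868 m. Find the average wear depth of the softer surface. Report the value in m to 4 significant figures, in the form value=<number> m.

Quoted intermediates are rounded — every step keeps full float precision, and rounded once at the end to 4 significant digits.
Hardness H = 2.333 GPa = 2.333e+09 Pa.
Contact area A = π·d²/4 = π·(0.01868 m)²/4 = 2.741e-04 m².
In SI base units: W = 29.14 N, H = 2.333e+09 Pa, K = 6.941e-07.
Worn volume V = K·W·L/H = 6.941e-07 · 29.14 · 5899 / 2.333e+09 = 5.114e-11 m³.
Wear depth h = V/A = 5.114e-11 / 2.741e-04 = 1.866e-07 m.

value=1.866e-07 m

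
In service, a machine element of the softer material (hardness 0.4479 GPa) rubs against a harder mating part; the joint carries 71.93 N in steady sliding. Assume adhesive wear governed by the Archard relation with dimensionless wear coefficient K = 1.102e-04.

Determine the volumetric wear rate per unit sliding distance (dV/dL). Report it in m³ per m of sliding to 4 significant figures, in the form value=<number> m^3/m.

Intermediates appear rounded; the computation maintains exact precision, and one last rounding to 4 significant digits.
Hardness H = 0.4479 GPa = 4.479e+08 Pa.
In SI base units: W = 71.93 N, H = 4.479e+08 Pa, K = 1.102e-04.
Volumetric rate dV/dL = K·W/H (independent of L): 1.102e-04 · 71.93 / 4.479e+08 = 1.770e-11 m³/m.

value=1.770e-11 m^3/m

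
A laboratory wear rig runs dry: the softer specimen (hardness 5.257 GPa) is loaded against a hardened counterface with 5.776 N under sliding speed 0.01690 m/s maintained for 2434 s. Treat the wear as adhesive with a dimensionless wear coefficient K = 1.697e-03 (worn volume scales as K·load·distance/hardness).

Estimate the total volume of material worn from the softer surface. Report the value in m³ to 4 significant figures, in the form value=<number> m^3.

value=7.670e-11 m^3

The computation runs at full float precision, and the intermediates are displayed rounded; one final rounding, at four significant figures.
Convert: Sliding distance L = v·t = 0.01690 m/s × 2434 s = 41.13 m.
Convert: Hardness H = 5.257 GPa = 5.257e+09 Pa.
In SI base units, W = 5.776 N, H = 5.257e+09 Pa, K = 1.697e-03.
Archard volume V = K·W·L/H = 1.697e-03 · 5.776 · 41.13 / 5.257e+09 = 7.670e-11 m³.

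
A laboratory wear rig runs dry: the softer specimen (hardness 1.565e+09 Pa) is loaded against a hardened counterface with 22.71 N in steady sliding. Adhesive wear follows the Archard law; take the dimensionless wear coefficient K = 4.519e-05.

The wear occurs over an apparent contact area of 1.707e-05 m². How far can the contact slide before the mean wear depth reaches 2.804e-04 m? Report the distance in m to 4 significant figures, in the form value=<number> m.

Displayed values are rounded; the algebra holds exact precision. Rounded once at the end to 4 significant figures.
As SI base values: W = 22.71 N, H = 1.565e+09 Pa, K = 4.519e-05.
Volume at the limit: V_lim = h_lim·A = 2.804e-04 · 1.707e-05 = 4.786e-09 m³.
Inverting, life L = V_lim·H/(K·W) = 4.786e-09 · 1.565e+09 / (4.519e-05 · 22.71) = 7299 m.

value=7299 m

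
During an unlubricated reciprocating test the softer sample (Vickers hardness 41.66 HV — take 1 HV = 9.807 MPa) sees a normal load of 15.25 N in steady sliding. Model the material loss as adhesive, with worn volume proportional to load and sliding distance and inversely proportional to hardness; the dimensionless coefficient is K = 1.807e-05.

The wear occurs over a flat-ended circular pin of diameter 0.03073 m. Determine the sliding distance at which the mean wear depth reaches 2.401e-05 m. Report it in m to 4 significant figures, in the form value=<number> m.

value=2.640e+04 m

The algebra holds full float precision, and intermediates are printed rounded, and one final rounding: 4 significant figures.
Hardness H = 41.66 HV × 9.807 MPa/HV = 408.6 MPa = 4.086e+08 Pa.
Contact area A = π·d²/4 = π·(0.03073 m)²/4 = 7.417e-04 m².
In SI base units, W = 15.25 N, H = 4.086e+08 Pa, K = 1.807e-05.
Permissible volume V_lim = h_lim·A = 2.401e-05 · 7.417e-04 = 1.781e-08 m³.
Life L = V_lim·H/(K·W) = 1.781e-08 · 4.086e+08 / (1.807e-05 · 15.25) = 2.640e+04 m.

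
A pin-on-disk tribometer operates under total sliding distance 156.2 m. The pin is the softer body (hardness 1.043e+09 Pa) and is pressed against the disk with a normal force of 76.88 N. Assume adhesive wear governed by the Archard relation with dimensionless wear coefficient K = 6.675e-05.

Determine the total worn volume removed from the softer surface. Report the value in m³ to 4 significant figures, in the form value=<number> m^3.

value=7.685e-10 m^3

The computation runs at full precision; quoted intermediates are rounded — a lone final rounding, at 4 significant figures.
In SI base units: W = 76.88 N, H = 1.043e+09 Pa, K = 6.675e-05.
By Archard's law, V = K·W·L/H = 6.675e-05 · 76.88 · 156.2 / 1.043e+09 = 7.685e-10 m³.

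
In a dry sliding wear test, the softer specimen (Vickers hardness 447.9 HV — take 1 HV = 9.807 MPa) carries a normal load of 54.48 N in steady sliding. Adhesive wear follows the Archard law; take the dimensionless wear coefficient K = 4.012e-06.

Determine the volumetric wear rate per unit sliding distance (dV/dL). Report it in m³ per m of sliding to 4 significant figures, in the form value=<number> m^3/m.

value=4.976e-14 m^3/m

The computation runs at exact precision. Quoted intermediates are rounded, and rounded once at the end to four significant digits.
Convert: Hardness H = 447.9 HV × 9.807 MPa/HV = 4393 MPa = 4.393e+09 Pa.
Working in SI base units: W = 54.48 N, H = 4.393e+09 Pa, K = 4.012e-06.
Volumetric rate dV/dL = K·W/H (independent of L): 4.012e-06 · 54.48 / 4.393e+09 = 4.976e-14 m³/m.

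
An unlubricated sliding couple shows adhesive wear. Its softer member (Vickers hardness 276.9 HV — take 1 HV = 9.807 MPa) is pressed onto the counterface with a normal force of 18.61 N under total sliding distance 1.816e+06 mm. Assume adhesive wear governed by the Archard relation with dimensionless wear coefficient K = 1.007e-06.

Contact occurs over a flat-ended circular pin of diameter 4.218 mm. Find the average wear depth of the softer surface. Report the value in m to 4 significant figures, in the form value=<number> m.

value=8.969e-07 m

The intermediates appear rounded — the computation holds exact precision — a lone final rounding, at 4 significant digits.
Convert: Sliding distance L = 1.816e+06 mm = 1816 m.
Convert: Hardness H = 276.9 HV × 9.807 MPa/HV = 2716 MPa = 2.716e+09 Pa.
Convert: Pin diameter d = 4.218 mm = 0.004218 m. Contact area A = π·d²/4 = π·(0.004218 m)²/4 = 1.397e-05 m².
In SI base units: W = 18.61 N, H = 2.716e+09 Pa, K = 1.007e-06.
By Archard's law, V = K·W·L/H = 1.007e-06 · 18.61 · 1816 / 2.716e+09 = 1.253e-11 m³.
Average depth h = V/A = 1.253e-11 / 1.397e-05 = 8.969e-07 m.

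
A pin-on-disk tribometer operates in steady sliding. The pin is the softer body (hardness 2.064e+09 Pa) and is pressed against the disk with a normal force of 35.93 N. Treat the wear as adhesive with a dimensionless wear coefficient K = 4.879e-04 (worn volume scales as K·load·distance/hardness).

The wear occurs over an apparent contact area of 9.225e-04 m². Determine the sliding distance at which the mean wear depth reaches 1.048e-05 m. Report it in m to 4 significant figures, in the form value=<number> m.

Quoted intermediates are rounded; each operation runs at full precision. Rounded once at the end: four significant digits.
SI base units throughout: W = 35.93 N, H = 2.064e+09 Pa, K = 4.879e-04.
Limit volume V_lim = h_lim·A = 1.048e-05 · 9.225e-04 = 9.668e-09 m³.
Life L = V_lim·H/(K·W) = 9.668e-09 · 2.064e+09 / (4.879e-04 · 35.93) = 1138 m.

value=1138 m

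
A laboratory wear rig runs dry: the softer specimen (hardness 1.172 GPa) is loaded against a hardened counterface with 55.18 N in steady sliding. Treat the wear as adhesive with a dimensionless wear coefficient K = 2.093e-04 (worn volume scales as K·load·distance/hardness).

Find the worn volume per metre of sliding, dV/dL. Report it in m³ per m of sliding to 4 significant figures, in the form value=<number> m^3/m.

value=9.854e-12 m^3/m

All arithmetic keeps full float precision. Intermediates are displayed rounded. Rounded just once, at four significant digits.
Convert: Hardness H = 1.172 GPa = 1.172e+09 Pa.
As SI base values: W = 55.18 N, H = 1.172e+09 Pa, K = 2.093e-04.
The wear rate dV/dL = K·W/H: 2.093e-04 · 55.18 / 1.172e+09 = 9.854e-12 m³/m.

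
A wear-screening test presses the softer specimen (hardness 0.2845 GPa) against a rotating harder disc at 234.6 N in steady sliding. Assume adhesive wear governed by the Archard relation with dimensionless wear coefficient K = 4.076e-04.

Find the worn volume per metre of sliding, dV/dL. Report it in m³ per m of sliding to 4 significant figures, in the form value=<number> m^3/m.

value=3.361e-10 m^3/m

All working math carries full precision, and the intermediates are printed rounded; one final rounding: 4 significant digits.
Convert: Hardness H = 0.2845 GPa = 2.845e+08 Pa.
Working in SI base units: W = 234.6 N, H = 2.845e+08 Pa, K = 4.076e-04.
The wear rate dV/dL = K·W/H: 4.076e-04 · 234.6 / 2.845e+08 = 3.361e-10 m³/m.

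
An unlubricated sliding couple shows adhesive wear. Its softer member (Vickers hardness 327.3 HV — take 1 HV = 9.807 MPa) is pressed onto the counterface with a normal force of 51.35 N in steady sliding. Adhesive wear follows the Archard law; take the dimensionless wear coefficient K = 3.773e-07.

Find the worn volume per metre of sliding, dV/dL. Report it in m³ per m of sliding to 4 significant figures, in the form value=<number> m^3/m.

value=6.036e-15 m^3/m

Shown intermediates are rounded; all arithmetic carries full precision, and rounded once at the end to four significant figures.
Hardness H = 327.3 HV × 9.807 MPa/HV = 3210 MPa = 3.210e+09 Pa.
Restated in SI base units: W = 51.35 N, H = 3.210e+09 Pa, K = 3.773e-07.
Sliding wear rate dV/dL = K·W/H, per unit distance: 3.773e-07 · 51.35 / 3.210e+09 = 6.036e-15 m³/m.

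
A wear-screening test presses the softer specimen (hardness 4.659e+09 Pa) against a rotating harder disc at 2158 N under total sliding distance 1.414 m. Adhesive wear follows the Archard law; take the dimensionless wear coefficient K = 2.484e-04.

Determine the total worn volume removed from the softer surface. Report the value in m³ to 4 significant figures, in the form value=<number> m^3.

value=1.627e-10 m^3

The algebra maintains exact precision. Quoted intermediates are rounded — rounded once at the end to 4 significant figures.
Collected in SI base units: W = 2158 N, H = 4.659e+09 Pa, K = 2.484e-04.
Volume removed: V = K·W·L/H = 2.484e-04 · 2158 · 1.414 / 4.659e+09 = 1.627e-10 m³.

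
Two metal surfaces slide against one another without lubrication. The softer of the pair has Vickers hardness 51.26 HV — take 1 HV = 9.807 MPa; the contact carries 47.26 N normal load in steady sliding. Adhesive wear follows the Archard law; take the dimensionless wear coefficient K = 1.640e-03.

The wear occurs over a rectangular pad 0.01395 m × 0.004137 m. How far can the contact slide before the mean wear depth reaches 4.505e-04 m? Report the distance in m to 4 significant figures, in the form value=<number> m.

value=168.6 m

Each operation carries exact precision — intermediate values are printed rounded. Rounded once at the end to four significant figures.
Hardness H = 51.26 HV × 9.807 MPa/HV = 502.7 MPa = 5.027e+08 Pa.
Contact area A = 0.01395 m × 0.004137 m = 5.771e-05 m².
Expressed in SI base units: W = 47.26 N, H = 5.027e+08 Pa, K = 1.640e-03.
Limit volume V_lim = h_lim·A = 4.505e-04 · 5.771e-05 = 2.600e-08 m³.
Inverting, life L = V_lim·H/(K·W) = 2.600e-08 · 5.027e+08 / (1.640e-03 · 47.26) = 168.6 m.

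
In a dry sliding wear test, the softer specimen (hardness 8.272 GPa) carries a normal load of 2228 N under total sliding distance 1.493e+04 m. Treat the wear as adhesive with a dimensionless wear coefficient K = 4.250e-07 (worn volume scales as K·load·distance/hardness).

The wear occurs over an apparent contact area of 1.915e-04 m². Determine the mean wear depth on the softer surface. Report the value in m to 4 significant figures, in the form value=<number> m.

The computation holds full float precision — the intermediates appear rounded. Rounded just once to four significant digits.
Convert: Hardness H = 8.272 GPa = 8.272e+09 Pa.
Collected in SI base units: W = 2228 N, H = 8.272e+09 Pa, K = 4.250e-07.
Worn volume V = K·W·L/H = 4.250e-07 · 2228 · 1.493e+04 / 8.272e+09 = 1.709e-09 m³.
Average depth h = V/A = 1.709e-09 / 1.915e-04 = 8.925e-06 m.

value=8.925e-06 m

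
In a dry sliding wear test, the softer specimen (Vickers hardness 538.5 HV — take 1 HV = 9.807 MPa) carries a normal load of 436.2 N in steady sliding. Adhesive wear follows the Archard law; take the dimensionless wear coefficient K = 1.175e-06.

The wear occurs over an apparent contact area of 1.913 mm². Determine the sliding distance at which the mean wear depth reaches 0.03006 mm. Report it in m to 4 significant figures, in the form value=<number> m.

Shown intermediates are rounded. All working math maintains full precision; one final rounding, at four significant digits.
Convert: Hardness H = 538.5 HV × 9.807 MPa/HV = 5281 MPa = 5.281e+09 Pa.
Convert: Contact area A = 1.913 mm² = 1.913e-06 m².
Convert: Depth limit h_lim = 0.03006 mm = 3.006e-05 m.
Restated in SI base units: W = 436.2 N, H = 5.281e+09 Pa, K = 1.175e-06.
Limit volume V_lim = h_lim·A = 3.006e-05 · 1.913e-06 = 5.750e-11 m³.
So the life L = V_lim·H/(K·W) = 5.750e-11 · 5.281e+09 / (1.175e-06 · 436.2) = 592.5 m.

value=592.5 m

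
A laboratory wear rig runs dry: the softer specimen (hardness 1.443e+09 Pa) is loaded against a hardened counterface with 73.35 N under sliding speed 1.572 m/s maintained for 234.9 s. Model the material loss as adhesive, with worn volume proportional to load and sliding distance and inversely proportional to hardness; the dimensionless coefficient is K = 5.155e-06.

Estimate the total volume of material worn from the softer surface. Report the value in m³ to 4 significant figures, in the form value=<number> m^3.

value=9.676e-11 m^3

All arithmetic holds full float precision; intermediate values are shown rounded. Rounded just once: four significant digits.
The distance L = v·t = 1.572 m/s × 234.9 s = 369.3 m.
In SI base units: W = 73.35 N, H = 1.443e+09 Pa, K = 5.155e-06.
Archard relation: V = K·W·L/H = 5.155e-06 · 73.35 · 369.3 / 1.443e+09 = 9.676e-11 m³.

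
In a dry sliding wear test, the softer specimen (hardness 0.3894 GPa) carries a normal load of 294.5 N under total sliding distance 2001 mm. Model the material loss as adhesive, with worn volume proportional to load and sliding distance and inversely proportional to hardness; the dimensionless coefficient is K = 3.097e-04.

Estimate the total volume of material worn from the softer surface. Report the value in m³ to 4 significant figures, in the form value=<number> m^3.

value=4.687e-10 m^3

The intermediates appear rounded; every step maintains full precision; a single final rounding: 4 significant figures.
Convert: Distance covered L = 2001 mm = 2.001 m.
Convert: Hardness H = 0.3894 GPa = 3.894e+08 Pa.
SI base units throughout: W = 294.5 N, H = 3.894e+08 Pa, K = 3.097e-04.
Archard volume V = K·W·L/H = 3.097e-04 · 294.5 · 2.001 / 3.894e+08 = 4.687e-10 m³.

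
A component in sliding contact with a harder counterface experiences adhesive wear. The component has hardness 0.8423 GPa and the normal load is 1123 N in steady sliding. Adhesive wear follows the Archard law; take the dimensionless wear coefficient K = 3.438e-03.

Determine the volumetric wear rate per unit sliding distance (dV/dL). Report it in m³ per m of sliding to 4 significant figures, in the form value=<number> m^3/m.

Intermediates are displayed rounded — the algebra carries full float precision; one final rounding: 4 significant digits.
Hardness H = 0.8423 GPa = 8.423e+08 Pa.
Expressed in SI base units: W = 1123 N, H = 8.423e+08 Pa, K = 3.438e-03.
Wear rate dV/dL = K·W/H: 3.438e-03 · 1123 / 8.423e+08 = 4.584e-09 m³/m.

value=4.584e-09 m^3/m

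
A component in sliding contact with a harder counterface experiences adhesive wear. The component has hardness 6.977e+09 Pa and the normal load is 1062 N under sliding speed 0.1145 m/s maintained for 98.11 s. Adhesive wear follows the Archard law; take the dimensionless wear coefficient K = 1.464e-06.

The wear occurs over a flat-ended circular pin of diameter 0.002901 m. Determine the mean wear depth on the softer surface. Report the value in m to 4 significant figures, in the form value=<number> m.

Each operation carries exact precision, and shown intermediates are rounded — rounded once at the end to 4 significant figures.
Convert: Path length L = v·t = 0.1145 m/s × 98.11 s = 11.23 m.
Convert: Contact area A = π·d²/4 = π·(0.002901 m)²/4 = 6.610e-06 m².
As SI base values: W = 1062 N, H = 6.977e+09 Pa, K = 1.464e-06.
Worn volume V = K·W·L/H = 1.464e-06 · 1062 · 11.23 / 6.977e+09 = 2.503e-12 m³.
Mean depth h = V/A = 2.503e-12 / 6.610e-06 = 3.787e-07 m.

value=3.787e-07 m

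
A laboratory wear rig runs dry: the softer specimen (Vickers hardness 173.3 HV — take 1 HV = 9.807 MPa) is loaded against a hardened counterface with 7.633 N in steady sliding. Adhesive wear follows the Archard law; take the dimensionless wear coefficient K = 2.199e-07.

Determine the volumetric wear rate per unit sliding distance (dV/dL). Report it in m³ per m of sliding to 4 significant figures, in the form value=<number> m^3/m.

Printed values are rounded, and the algebra holds exact precision, and rounded just once: four significant digits.
Hardness H = 173.3 HV × 9.807 MPa/HV = 1700 MPa = 1.700e+09 Pa.
In SI base units: W = 7.633 N, H = 1.700e+09 Pa, K = 2.199e-07.
The wear rate dV/dL = K·W/H, per unit distance: 2.199e-07 · 7.633 / 1.700e+09 = 9.876e-16 m³/m.

value=9.876e-16 m^3/m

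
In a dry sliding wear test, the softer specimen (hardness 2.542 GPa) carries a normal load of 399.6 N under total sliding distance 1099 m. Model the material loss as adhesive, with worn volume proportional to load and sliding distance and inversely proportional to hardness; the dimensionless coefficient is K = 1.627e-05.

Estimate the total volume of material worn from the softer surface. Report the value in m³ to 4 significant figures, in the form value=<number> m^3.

value=2.811e-09 m^3

Displayed values are rounded; the computation keeps full precision — a lone final rounding: four significant figures.
Hardness H = 2.542 GPa = 2.542e+09 Pa.
Working in SI base units: W = 399.6 N, H = 2.542e+09 Pa, K = 1.627e-05.
Apply Archard: V = K·W·L/H = 1.627e-05 · 399.6 · 1099 / 2.542e+09 = 2.811e-09 m³.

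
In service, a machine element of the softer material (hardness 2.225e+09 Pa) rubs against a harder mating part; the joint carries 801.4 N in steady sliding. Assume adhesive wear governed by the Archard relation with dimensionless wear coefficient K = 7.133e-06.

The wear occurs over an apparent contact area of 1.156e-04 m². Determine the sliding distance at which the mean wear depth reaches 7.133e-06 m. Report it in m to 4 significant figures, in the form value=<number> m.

Each operation carries exact precision, and intermediates are shown rounded — a single final rounding, at four significant digits.
Restated in SI base units: W = 801.4 N, H = 2.225e+09 Pa, K = 7.133e-06.
Wearable volume V_lim = h_lim·A = 7.133e-06 · 1.156e-04 = 8.246e-10 m³.
Inverting, life L = V_lim·H/(K·W) = 8.246e-10 · 2.225e+09 / (7.133e-06 · 801.4) = 321.0 m.

value=321.0 m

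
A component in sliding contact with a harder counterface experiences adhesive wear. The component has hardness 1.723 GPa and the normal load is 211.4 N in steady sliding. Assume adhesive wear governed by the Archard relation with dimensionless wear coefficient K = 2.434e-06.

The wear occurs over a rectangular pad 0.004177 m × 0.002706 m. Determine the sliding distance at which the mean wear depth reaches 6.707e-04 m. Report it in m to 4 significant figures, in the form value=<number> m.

value=2.539e+04 m

Quoted intermediates are rounded — each operation keeps exact precision; one final rounding to four significant digits.
Convert: Hardness H = 1.723 GPa = 1.723e+09 Pa.
Convert: Contact area A = 0.004177 m × 0.002706 m = 1.130e-05 m².
As SI base values: W = 211.4 N, H = 1.723e+09 Pa, K = 2.434e-06.
Permissible volume V_lim = h_lim·A = 6.707e-04 · 1.130e-05 = 7.581e-09 m³.
Sliding life L = V_lim·H/(K·W) = 7.581e-09 · 1.723e+09 / (2.434e-06 · 211.4) = 2.539e+04 m.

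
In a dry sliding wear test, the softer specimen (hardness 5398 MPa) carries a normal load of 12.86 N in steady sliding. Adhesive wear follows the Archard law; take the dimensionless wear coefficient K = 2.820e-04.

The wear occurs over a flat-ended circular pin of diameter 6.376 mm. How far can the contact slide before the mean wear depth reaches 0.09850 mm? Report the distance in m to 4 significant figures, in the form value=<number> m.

The intermediates appear rounded. Every step holds exact precision, and one final rounding, at 4 significant digits.
Convert: Hardness H = 5398 MPa = 5.398e+09 Pa.
Convert: Pin diameter d = 6.376 mm = 0.006376 m. Contact area A = π·d²/4 = π·(0.006376 m)²/4 = 3.193e-05 m².
Convert: Depth limit h_lim = 0.09850 mm = 9.850e-05 m.
Working in SI base units: W = 12.86 N, H = 5.398e+09 Pa, K = 2.820e-04.
Limit volume V_lim = h_lim·A = 9.850e-05 · 3.193e-05 = 3.145e-09 m³.
Life L = V_lim·H/(K·W) = 3.145e-09 · 5.398e+09 / (2.820e-04 · 12.86) = 4681 m.

value=4681 m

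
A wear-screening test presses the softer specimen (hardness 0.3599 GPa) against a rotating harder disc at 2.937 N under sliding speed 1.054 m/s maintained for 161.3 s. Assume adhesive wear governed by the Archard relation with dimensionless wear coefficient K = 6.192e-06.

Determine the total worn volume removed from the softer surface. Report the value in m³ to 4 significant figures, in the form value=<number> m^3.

value=8.591e-12 m^3

Printed values are rounded, and all arithmetic keeps full precision — a lone final rounding: four significant figures.
Convert: Sliding distance L = v·t = 1.054 m/s × 161.3 s = 170.0 m.
Convert: Hardness H = 0.3599 GPa = 3.599e+08 Pa.
As SI base values: W = 2.937 N, H = 3.599e+08 Pa, K = 6.192e-06.
The Archard volume V = K·W·L/H = 6.192e-06 · 2.937 · 170.0 / 3.599e+08 = 8.591e-12 m³.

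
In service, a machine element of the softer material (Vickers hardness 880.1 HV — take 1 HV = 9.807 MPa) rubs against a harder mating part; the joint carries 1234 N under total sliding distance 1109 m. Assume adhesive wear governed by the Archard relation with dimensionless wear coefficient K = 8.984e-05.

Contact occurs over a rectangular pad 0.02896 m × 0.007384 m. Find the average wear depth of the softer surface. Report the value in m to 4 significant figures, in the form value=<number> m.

The intermediates are shown rounded. Every step runs at full float precision. Rounded just once: four significant digits.
Convert: Hardness H = 880.1 HV × 9.807 MPa/HV = 8631 MPa = 8.631e+09 Pa.
Convert: Contact area A = 0.02896 m × 0.007384 m = 2.138e-04 m².
Restated in SI base units: W = 1234 N, H = 8.631e+09 Pa, K = 8.984e-05.
By Archard's law, V = K·W·L/H = 8.984e-05 · 1234 · 1109 / 8.631e+09 = 1.424e-08 m³.
Depth of wear h = V/A = 1.424e-08 / 2.138e-04 = 6.661e-05 m.

value=6.661e-05 m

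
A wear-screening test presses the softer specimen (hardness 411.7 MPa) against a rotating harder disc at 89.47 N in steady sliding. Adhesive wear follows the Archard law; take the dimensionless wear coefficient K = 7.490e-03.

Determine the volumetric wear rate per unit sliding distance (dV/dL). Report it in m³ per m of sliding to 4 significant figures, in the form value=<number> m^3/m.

Intermediates are shown rounded — the computation holds full float precision, and one last rounding to four significant figures.
Hardness H = 411.7 MPa = 4.117e+08 Pa.
Collected in SI base units: W = 89.47 N, H = 4.117e+08 Pa, K = 7.490e-03.
Rate of wear dV/dL = K·W/H: 7.490e-03 · 89.47 / 4.117e+08 = 1.628e-09 m³/m.

value=1.628e-09 m^3/m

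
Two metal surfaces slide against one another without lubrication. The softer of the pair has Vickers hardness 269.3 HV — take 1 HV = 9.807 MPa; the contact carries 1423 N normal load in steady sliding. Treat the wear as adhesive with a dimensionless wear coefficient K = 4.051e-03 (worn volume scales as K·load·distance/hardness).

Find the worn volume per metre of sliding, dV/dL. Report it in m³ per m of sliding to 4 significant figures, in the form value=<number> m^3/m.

Intermediate values appear rounded; each operation carries full precision; rounded just once to 4 significant figures.
Hardness H = 269.3 HV × 9.807 MPa/HV = 2641 MPa = 2.641e+09 Pa.
Working in SI base units: W = 1423 N, H = 2.641e+09 Pa, K = 4.051e-03.
Sliding wear rate dV/dL = K·W/H, so: 4.051e-03 · 1423 / 2.641e+09 = 2.183e-09 m³/m.

value=2.183e-09 m^3/m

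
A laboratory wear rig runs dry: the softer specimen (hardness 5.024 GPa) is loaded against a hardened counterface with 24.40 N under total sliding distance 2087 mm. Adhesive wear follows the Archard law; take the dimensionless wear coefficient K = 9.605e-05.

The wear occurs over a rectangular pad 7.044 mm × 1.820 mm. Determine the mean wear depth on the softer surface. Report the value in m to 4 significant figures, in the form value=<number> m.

Intermediate values are shown rounded, and the algebra keeps full float precision; a single final rounding to four significant figures.
Distance covered L = 2087 mm = 2.087 m.
Hardness H = 5.024 GPa = 5.024e+09 Pa.
Pad sides 7.044 mm × 1.820 mm = 0.007044 m × 0.001820 m. Contact area A = 0.007044 m × 0.001820 m = 1.282e-05 m².
As SI base values: W = 24.40 N, H = 5.024e+09 Pa, K = 9.605e-05.
By Archard's law, V = K·W·L/H = 9.605e-05 · 24.40 · 2.087 / 5.024e+09 = 9.736e-13 m³.
Mean depth h = V/A = 9.736e-13 / 1.282e-05 = 7.594e-08 m.

value=7.594e-08 m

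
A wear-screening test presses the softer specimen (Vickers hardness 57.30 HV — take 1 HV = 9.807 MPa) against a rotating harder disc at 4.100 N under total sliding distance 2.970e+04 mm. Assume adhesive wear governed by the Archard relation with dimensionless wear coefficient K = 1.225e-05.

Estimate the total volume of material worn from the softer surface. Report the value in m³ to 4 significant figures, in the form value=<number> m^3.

The algebra runs at full precision — the intermediates are shown rounded; rounded once at the end, at four significant digits.
Convert: Distance covered L = 2.970e+04 mm = 29.70 m.
Convert: Hardness H = 57.30 HV × 9.807 MPa/HV = 561.9 MPa = 5.619e+08 Pa.
In SI base units, W = 4.100 N, H = 5.619e+08 Pa, K = 1.225e-05.
The Archard volume V = K·W·L/H = 1.225e-05 · 4.100 · 29.70 / 5.619e+08 = 2.655e-12 m³.

value=2.655e-12 m^3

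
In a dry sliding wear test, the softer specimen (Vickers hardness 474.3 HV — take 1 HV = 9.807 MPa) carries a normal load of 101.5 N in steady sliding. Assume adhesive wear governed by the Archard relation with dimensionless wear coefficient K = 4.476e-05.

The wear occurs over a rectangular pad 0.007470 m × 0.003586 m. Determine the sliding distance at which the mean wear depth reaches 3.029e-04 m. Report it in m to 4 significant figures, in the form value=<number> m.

value=8307 m

The intermediates appear rounded, and all working math holds full precision. Rounded just once to four significant figures.
Convert: Hardness H = 474.3 HV × 9.807 MPa/HV = 4651 MPa = 4.651e+09 Pa.
Convert: Contact area A = 0.007470 m × 0.003586 m = 2.679e-05 m².
Collected in SI base units: W = 101.5 N, H = 4.651e+09 Pa, K = 4.476e-05.
Allowed volume V_lim = h_lim·A = 3.029e-04 · 2.679e-05 = 8.114e-09 m³.
Thus life L = V_lim·H/(K·W) = 8.114e-09 · 4.651e+09 / (4.476e-05 · 101.5) = 8307 m.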